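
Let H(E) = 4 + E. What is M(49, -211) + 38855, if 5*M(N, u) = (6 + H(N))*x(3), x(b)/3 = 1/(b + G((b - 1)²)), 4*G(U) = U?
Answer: 777277/20 ≈ 38864.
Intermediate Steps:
G(U) = U/4
x(b) = 3/(b + (-1 + b)²/4) (x(b) = 3/(b + (b - 1)²/4) = 3/(b + (-1 + b)²/4))
M(N, u) = 3/2 + 3*N/20 (M(N, u) = ((6 + (4 + N))*(12/((-1 + 3)² + 4*3)))/5 = ((10 + N)*(12/(2² + 12)))/5 = ((10 + N)*(12/(4 + 12)))/5 = ((10 + N)*(12/16))/5 = ((10 + N)*(12*(1/16)))/5 = ((10 + N)*(¾))/5 = (15/2 + 3*N/4)/5 = 3/2 + 3*N/20)
M(49, -211) + 38855 = (3/2 + (3/20)*49) + 38855 = (3/2 + 147/20) + 38855 = 177/20 + 38855 = 777277/20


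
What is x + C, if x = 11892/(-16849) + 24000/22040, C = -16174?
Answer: -5177676142/320131 ≈ -16174.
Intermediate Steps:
x = 122652/320131 (x = 11892*(-1/16849) + 24000*(1/22040) = -11892/16849 + 600/551 = 122652/320131 ≈ 0.38313)
x + C = 122652/320131 - 16174 = -5177676142/320131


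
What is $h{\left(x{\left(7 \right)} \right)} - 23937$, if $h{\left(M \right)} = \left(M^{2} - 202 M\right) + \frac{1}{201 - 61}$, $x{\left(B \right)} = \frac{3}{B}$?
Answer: $- \frac{23542913}{980} \approx -24023.0$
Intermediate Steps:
$h{\left(M \right)} = \frac{1}{140} + M^{2} - 202 M$ ($h{\left(M \right)} = \left(M^{2} - 202 M\right) + \frac{1}{140} = \frac{1}{140} + M^{2} - 202 M$)
$h{\left(x{\left(7 \right)} \right)} - 23937 = \left(\frac{1}{140} + \left(\frac{3}{7}\right)^{2} - 202 \cdot \frac{3}{7}\right) - 23937 = \left(\frac{1}{140} + \left(3 \cdot \frac{1}{7}\right)^{2} - 202 \cdot 3 \cdot \frac{1}{7}\right) - 23937 = \left(\frac{1}{140} + \left(\frac{3}{7}\right)^{2} - \frac{606}{7}\right) - 23937 = \left(\frac{1}{140} + \frac{9}{49} - \frac{606}{7}\right) - 23937 = - \frac{84653}{980} - 23937 = - \frac{23542913}{980}$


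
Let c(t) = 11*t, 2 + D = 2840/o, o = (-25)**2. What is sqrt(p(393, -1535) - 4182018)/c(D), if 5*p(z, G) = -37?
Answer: 25*I*sqrt(104550635)/3498 ≈ 73.078*I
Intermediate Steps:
o = 625
p(z, G) = -37/5 (p(z, G) = (1/5)*(-37) = -37/5)
D = 318/125 (D = -2 + 2840/625 = -2 + 2840*(1/625) = -2 + 568/125 = 318/125 ≈ 2.5440)
sqrt(p(393, -1535) - 4182018)/c(D) = sqrt(-37/5 - 4182018)/((11*(318/125))) = sqrt(-20910127/5)/(3498/125) = (I*sqrt(104550635)/5)*(125/3498) = 25*I*sqrt(104550635)/3498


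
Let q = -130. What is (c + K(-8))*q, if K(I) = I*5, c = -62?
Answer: 13260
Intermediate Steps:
K(I) = 5*I
(c + K(-8))*q = (-62 + 5*(-8))*(-130) = (-62 - 40)*(-130) = -102*(-130) = 13260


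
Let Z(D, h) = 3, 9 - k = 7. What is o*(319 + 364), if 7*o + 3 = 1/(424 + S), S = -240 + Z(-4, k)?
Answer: -54640/187 ≈ -292.19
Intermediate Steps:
k = 2 (k = 9 - 1*7 = 9 - 7 = 2)
S = -237 (S = -240 + 3 = -237)
o = -80/187 (o = -3/7 + 1/(7*(424 - 237)) = -3/7 + (⅐)/187 = -3/7 + (⅐)*(1/187) = -3/7 + 1/1309 = -80/187 ≈ -0.42781)
o*(319 + 364) = -80*(319 + 364)/187 = -80/187*683 = -54640/187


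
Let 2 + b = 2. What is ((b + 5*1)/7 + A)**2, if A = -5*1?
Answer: 900/49 ≈ 18.367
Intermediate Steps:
b = 0 (b = -2 + 2 = 0)
A = -5
((b + 5*1)/7 + A)**2 = ((0 + 5*1)/7 - 5)**2 = ((0 + 5)*(1/7) - 5)**2 = (5*(1/7) - 5)**2 = (5/7 - 5)**2 = (-30/7)**2 = 900/49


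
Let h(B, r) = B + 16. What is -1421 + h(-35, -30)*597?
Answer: -12764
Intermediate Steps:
h(B, r) = 16 + B
-1421 + h(-35, -30)*597 = -1421 + (16 - 35)*597 = -1421 - 19*597 = -1421 - 11343 = -12764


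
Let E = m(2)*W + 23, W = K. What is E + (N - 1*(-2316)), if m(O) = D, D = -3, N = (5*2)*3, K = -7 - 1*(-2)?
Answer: 2384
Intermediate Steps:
K = -5 (K = -7 + 2 = -5)
N = 30 (N = 10*3 = 30)
W = -5
m(O) = -3
E = 38 (E = -3*(-5) + 23 = 15 + 23 = 38)
E + (N - 1*(-2316)) = 38 + (30 - 1*(-2316)) = 38 + (30 + 2316) = 38 + 2346 = 2384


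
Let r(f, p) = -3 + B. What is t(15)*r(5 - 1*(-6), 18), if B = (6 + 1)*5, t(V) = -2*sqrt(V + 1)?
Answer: -256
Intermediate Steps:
t(V) = -2*sqrt(1 + V)
B = 35 (B = 7*5 = 35)
r(f, p) = 32 (r(f, p) = -3 + 35 = 32)
t(15)*r(5 - 1*(-6), 18) = -2*sqrt(1 + 15)*32 = -2*sqrt(16)*32 = -2*4*32 = -8*32 = -256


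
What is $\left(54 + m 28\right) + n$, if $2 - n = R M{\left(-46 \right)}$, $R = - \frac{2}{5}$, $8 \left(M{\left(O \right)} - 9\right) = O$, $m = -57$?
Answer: $- \frac{15387}{10} \approx -1538.7$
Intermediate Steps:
$M{\left(O \right)} = 9 + \frac{O}{8}$
$R = - \frac{2}{5}$ ($R = \left(-2\right) \frac{1}{5} = - \frac{2}{5} \approx -0.4$)
$n = \frac{33}{10}$ ($n = 2 - - \frac{2 \left(9 + \frac{1}{8} \left(-46\right)\right)}{5} = 2 - - \frac{2 \left(9 - \frac{23}{4}\right)}{5} = 2 - \left(- \frac{2}{5}\right) \frac{13}{4} = 2 - - \frac{13}{10} = 2 + \frac{13}{10} = \frac{33}{10} \approx 3.3$)
$\left(54 + m 28\right) + n = \left(54 - 1596\right) + \frac{33}{10} = -1542 + \frac{33}{10} = - \frac{15387}{10}$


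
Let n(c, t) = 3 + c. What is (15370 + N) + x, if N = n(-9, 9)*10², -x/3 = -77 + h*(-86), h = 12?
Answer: 18097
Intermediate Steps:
x = 3327 (x = -3*(-77 + 12*(-86)) = -3*(-77 - 1032) = -3*(-1109) = 3327)
N = -600 (N = (3 - 9)*10² = -6*100 = -600)
(15370 + N) + x = (15370 - 600) + 3327 = 14770 + 3327 = 18097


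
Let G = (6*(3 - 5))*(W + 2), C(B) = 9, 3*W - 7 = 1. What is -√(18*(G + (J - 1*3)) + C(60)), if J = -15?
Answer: -21*I*√3 ≈ -36.373*I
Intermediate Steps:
W = 8/3 (W = 7/3 + (⅓)*1 = 7/3 + ⅓ = 8/3 ≈ 2.6667)
G = -56 (G = (6*(3 - 5))*(8/3 + 2) = (6*(-2))*(14/3) = -12*14/3 = -56)
-√(18*(G + (J - 1*3)) + C(60)) = -√(18*(-56 + (-15 - 1*3)) + 9) = -√(18*(-56 + (-15 - 3)) + 9) = -√(18*(-56 - 18) + 9) = -√(18*(-74) + 9) = -√(-1332 + 9) = -√(-1323) = -21*I*√3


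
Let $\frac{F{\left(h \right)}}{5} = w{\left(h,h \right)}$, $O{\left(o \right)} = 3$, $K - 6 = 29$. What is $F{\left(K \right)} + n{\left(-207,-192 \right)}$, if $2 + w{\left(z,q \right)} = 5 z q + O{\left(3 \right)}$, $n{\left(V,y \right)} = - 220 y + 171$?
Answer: $73041$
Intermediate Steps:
$K = 35$ ($K = 6 + 29 = 35$)
$n{\left(V,y \right)} = 171 - 220 y$
$w{\left(z,q \right)} = 1 + 5 q z$ ($w{\left(z,q \right)} = -2 + \left(5 z q + 3\right) = -2 + \left(5 q z + 3\right) = -2 + \left(3 + 5 q z\right) = 1 + 5 q z$)
$F{\left(h \right)} = 5 + 25 h^{2}$ ($F{\left(h \right)} = 5 \left(1 + 5 h h\right) = 5 \left(1 + 5 h^{2}\right) = 5 + 25 h^{2}$)
$F{\left(K \right)} + n{\left(-207,-192 \right)} = \left(5 + 25 \cdot 35^{2}\right) + \left(171 - -42240\right) = \left(5 + 25 \cdot 1225\right) + \left(171 + 42240\right) = \left(5 + 30625\right) + 42411 = 30630 + 42411 = 73041$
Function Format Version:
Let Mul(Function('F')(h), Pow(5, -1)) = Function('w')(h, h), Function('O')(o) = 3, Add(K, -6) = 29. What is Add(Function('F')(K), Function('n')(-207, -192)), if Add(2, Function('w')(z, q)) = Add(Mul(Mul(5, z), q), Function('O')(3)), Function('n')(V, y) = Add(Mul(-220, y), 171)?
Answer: 73041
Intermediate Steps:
K = 35 (K = Add(6, 29) = 35)
Function('n')(V, y) = Add(171, Mul(-220, y))
Function('w')(z, q) = Add(1, Mul(5, q, z)) (Function('w')(z, q) = Add(-2, Add(Mul(Mul(5, z), q), 3)) = Add(-2, Add(Mul(5, q, z), 3)) = Add(-2, Add(3, Mul(5, q, z))) = Add(1, Mul(5, q, z)))
Function('F')(h) = Add(5, Mul(25, Pow(h, 2))) (Function('F')(h) = Mul(5, Add(1, Mul(5, h, h))) = Mul(5, Add(1, Mul(5, Pow(h, 2)))) = Add(5, Mul(25, Pow(h, 2))))
Add(Function('F')(K), Function('n')(-207, -192)) = Add(Add(5, Mul(25, Pow(35, 2))), Add(171, Mul(-220, -192))) = Add(Add(5, Mul(25, 1225)), Add(171, 42240)) = Add(Add(5, 30625), 42411) = Add(30630, 42411) = 73041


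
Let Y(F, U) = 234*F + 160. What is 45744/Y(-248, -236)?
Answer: -2859/3617 ≈ -0.79043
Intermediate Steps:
Y(F, U) = 160 + 234*F
45744/Y(-248, -236) = 45744/(160 + 234*(-248)) = 45744/(160 - 58032) = 45744/(-57872) = 45744*(-1/57872) = -2859/3617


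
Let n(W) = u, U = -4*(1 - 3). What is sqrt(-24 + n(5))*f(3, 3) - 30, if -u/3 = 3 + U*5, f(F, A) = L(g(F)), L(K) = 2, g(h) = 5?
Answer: -30 + 6*I*sqrt(17) ≈ -30.0 + 24.739*I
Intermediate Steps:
f(F, A) = 2
U = 8 (U = -4*(-2) = 8)
u = -129 (u = -3*(3 + 8*5) = -3*(3 + 40) = -3*43 = -129)
n(W) = -129
sqrt(-24 + n(5))*f(3, 3) - 30 = sqrt(-24 - 129)*2 - 30 = sqrt(-153)*2 - 30 = (3*I*sqrt(17))*2 - 30 = 6*I*sqrt(17) - 30 = -30 + 6*I*sqrt(17)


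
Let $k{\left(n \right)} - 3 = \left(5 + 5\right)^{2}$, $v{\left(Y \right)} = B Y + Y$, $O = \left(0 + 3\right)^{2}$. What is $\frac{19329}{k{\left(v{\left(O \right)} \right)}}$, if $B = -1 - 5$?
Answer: $\frac{19329}{103} \approx 187.66$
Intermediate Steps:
$B = -6$ ($B = -1 - 5 = -6$)
$O = 9$ ($O = 3^{2} = 9$)
$v{\left(Y \right)} = - 5 Y$ ($v{\left(Y \right)} = - 6 Y + Y = - 5 Y$)
$k{\left(n \right)} = 103$ ($k{\left(n \right)} = 3 + \left(5 + 5\right)^{2} = 3 + 10^{2} = 3 + 100 = 103$)
$\frac{19329}{k{\left(v{\left(O \right)} \right)}} = \frac{19329}{103}$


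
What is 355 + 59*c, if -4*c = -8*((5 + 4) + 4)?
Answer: 1889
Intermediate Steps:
c = 26 (c = -(-2)*((5 + 4) + 4) = -(-2)*(9 + 4) = -(-2)*13 = -¼*(-104) = 26)
355 + 59*c = 355 + 59*26 = 355 + 1534 = 1889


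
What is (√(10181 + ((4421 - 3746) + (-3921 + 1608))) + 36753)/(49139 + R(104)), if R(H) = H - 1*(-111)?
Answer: 36753/49354 + √8543/49354 ≈ 0.74655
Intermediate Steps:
R(H) = 111 + H (R(H) = H + 111 = 111 + H)
(√(10181 + ((4421 - 3746) + (-3921 + 1608))) + 36753)/(49139 + R(104)) = (√(10181 + ((4421 - 3746) + (-3921 + 1608))) + 36753)/(49139 + (111 + 104)) = (√(10181 + (675 - 2313)) + 36753)/(49139 + 215) = (√(10181 - 1638) + 36753)/49354 = (√8543 + 36753)*(1/49354) = (36753 + √8543)*(1/49354) = 36753/49354 + √8543/49354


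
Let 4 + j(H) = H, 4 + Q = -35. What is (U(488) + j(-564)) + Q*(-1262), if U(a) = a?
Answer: 49138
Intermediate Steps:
Q = -39 (Q = -4 - 35 = -39)
j(H) = -4 + H
(U(488) + j(-564)) + Q*(-1262) = (488 + (-4 - 564)) - 39*(-1262) = (488 - 568) + 49218 = -80 + 49218 = 49138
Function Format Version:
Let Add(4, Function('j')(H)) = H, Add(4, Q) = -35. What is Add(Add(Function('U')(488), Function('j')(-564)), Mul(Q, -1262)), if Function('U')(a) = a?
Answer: 49138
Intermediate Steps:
Q = -39 (Q = Add(-4, -35) = -39)
Function('j')(H) = Add(-4, H)
Add(Add(Function('U')(488), Function('j')(-564)), Mul(Q, -1262)) = Add(Add(488, Add(-4, -564)), Mul(-39, -1262)) = Add(Add(488, -568), 49218) = Add(-80, 49218) = 49138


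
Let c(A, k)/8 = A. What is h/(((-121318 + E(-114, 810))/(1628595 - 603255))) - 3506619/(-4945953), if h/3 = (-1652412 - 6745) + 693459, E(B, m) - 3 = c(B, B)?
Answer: 4897328427019556131/201509665777 ≈ 2.4303e+7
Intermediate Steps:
c(A, k) = 8*A
E(B, m) = 3 + 8*B
h = -2897094 (h = 3*((-1652412 - 6745) + 693459) = 3*(-1659157 + 693459) = 3*(-965698) = -2897094)
h/(((-121318 + E(-114, 810))/(1628595 - 603255))) - 3506619/(-4945953) = -2897094*(1628595 - 603255)/(-121318 + (3 + 8*(-114))) - 3506619/(-4945953) = -2897094*1025340/(-121318 + (3 - 912)) - 3506619*(-1/4945953) = -2897094*1025340/(-121318 - 909) + 1168873/1648651 = -2897094/((-122227*1/1025340)) + 1168873/1648651 = -2897094/(-122227/1025340) + 1168873/1648651 = -2897094*(-1025340/122227) + 1168873/1648651 = 2970506361960/122227 + 1168873/1648651 = 4897328427019556131/201509665777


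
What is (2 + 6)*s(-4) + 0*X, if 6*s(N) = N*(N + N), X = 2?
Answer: 128/3 ≈ 42.667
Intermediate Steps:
s(N) = N²/3 (s(N) = (N*(N + N))/6 = (N*(2*N))/6 = (2*N²)/6 = N²/3)
(2 + 6)*s(-4) + 0*X = (2 + 6)*((⅓)*(-4)²) + 0*2 = 8*((⅓)*16) + 0 = 8*(16/3) + 0 = 128/3 + 0 = 128/3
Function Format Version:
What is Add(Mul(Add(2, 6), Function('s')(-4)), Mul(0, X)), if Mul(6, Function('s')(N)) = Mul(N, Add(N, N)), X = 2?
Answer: Rational(128, 3) ≈ 42.667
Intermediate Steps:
Function('s')(N) = Mul(Rational(1, 3), Pow(N, 2)) (Function('s')(N) = Mul(Rational(1, 6), Mul(N, Add(N, N))) = Mul(Rational(1, 6), Mul(N, Mul(2, N))) = Mul(Rational(1, 6), Mul(2, Pow(N, 2))) = Mul(Rational(1, 3), Pow(N, 2)))
Add(Mul(Add(2, 6), Function('s')(-4)), Mul(0, X)) = Add(Mul(Add(2, 6), Mul(Rational(1, 3), Pow(-4, 2))), Mul(0, 2)) = Add(Mul(8, Mul(Rational(1, 3), 16)), 0) = Add(Mul(8, Rational(16, 3)), 0) = Add(Rational(128, 3), 0) = Rational(128, 3)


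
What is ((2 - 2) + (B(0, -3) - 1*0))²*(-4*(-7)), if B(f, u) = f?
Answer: 0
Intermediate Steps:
((2 - 2) + (B(0, -3) - 1*0))²*(-4*(-7)) = ((2 - 2) + (0 - 1*0))²*(-4*(-7)) = (0 + (0 + 0))²*28 = (0 + 0)²*28 = 0²*28 = 0*28 = 0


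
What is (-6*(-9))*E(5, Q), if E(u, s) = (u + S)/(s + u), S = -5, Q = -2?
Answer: 0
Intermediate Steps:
E(u, s) = (-5 + u)/(s + u) (E(u, s) = (u - 5)/(s + u) = (-5 + u)/(s + u))
(-6*(-9))*E(5, Q) = (-6*(-9))*((-5 + 5)/(-2 + 5)) = 54*(0/3) = 54*((1/3)*0) = 54*0 = 0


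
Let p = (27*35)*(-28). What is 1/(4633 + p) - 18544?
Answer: -404759889/21827 ≈ -18544.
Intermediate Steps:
p = -26460 (p = 945*(-28) = -26460)
1/(4633 + p) - 18544 = 1/(4633 - 26460) - 18544 = 1/(-21827) - 18544 = -1/21827 - 18544 = -404759889/21827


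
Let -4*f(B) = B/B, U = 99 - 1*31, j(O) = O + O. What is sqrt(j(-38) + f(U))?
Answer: I*sqrt(305)/2 ≈ 8.7321*I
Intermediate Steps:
j(O) = 2*O
U = 68 (U = 99 - 31 = 68)
f(B) = -1/4 (f(B) = -B/(4*B) = -1/4*1 = -1/4)
sqrt(j(-38) + f(U)) = sqrt(2*(-38) - 1/4) = sqrt(-76 - 1/4) = sqrt(-305/4) = I*sqrt(305)/2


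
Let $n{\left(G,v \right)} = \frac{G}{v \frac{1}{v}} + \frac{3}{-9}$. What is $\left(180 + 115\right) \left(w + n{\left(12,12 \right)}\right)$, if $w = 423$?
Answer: $\frac{384680}{3} \approx 1.2823 \cdot 10^{5}$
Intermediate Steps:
$n{\left(G,v \right)} = - \frac{1}{3} + G$ ($n{\left(G,v \right)} = \frac{G}{1} + 3 \left(- \frac{1}{9}\right) = G 1 - \frac{1}{3} = G - \frac{1}{3} = - \frac{1}{3} + G$)
$\left(180 + 115\right) \left(w + n{\left(12,12 \right)}\right) = \left(180 + 115\right) \left(423 + \left(- \frac{1}{3} + 12\right)\right) = 295 \left(423 + \frac{35}{3}\right) = 295 \cdot \frac{1304}{3} = \frac{384680}{3}$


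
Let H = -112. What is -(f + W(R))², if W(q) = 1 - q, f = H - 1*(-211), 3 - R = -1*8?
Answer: -7921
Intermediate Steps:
R = 11 (R = 3 - (-1)*8 = 3 - 1*(-8) = 3 + 8 = 11)
f = 99 (f = -112 - 1*(-211) = -112 + 211 = 99)
-(f + W(R))² = -(99 + (1 - 1*11))² = -(99 + (1 - 11))² = -(99 - 10)² = -1*89² = -1*7921 = -7921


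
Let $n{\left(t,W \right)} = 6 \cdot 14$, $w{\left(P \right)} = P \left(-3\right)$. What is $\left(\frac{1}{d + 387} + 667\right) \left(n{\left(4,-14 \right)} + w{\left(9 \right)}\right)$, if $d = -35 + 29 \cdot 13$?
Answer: $\frac{9238636}{243} \approx 38019.0$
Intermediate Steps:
$w{\left(P \right)} = - 3 P$
$n{\left(t,W \right)} = 84$
$d = 342$ ($d = -35 + 377 = 342$)
$\left(\frac{1}{d + 387} + 667\right) \left(n{\left(4,-14 \right)} + w{\left(9 \right)}\right) = \left(\frac{1}{342 + 387} + 667\right) \left(84 - 27\right) = \left(\frac{1}{729} + 667\right) \left(84 - 27\right) = \left(\frac{1}{729} + 667\right) 57 = \frac{486244}{729} \cdot 57 = \frac{9238636}{243}$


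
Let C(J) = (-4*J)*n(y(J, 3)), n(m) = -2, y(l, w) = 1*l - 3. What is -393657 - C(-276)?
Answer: -391449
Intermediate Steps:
y(l, w) = -3 + l (y(l, w) = l - 3 = -3 + l)
C(J) = 8*J (C(J) = -4*J*(-2) = 8*J)
-393657 - C(-276) = -393657 - 8*(-276) = -393657 - 1*(-2208) = -393657 + 2208 = -391449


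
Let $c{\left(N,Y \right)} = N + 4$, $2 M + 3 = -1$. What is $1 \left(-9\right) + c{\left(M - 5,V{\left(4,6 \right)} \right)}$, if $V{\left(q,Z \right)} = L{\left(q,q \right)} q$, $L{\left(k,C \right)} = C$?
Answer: $-12$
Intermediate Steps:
$M = -2$ ($M = - \frac{3}{2} + \frac{1}{2} \left(-1\right) = - \frac{3}{2} - \frac{1}{2} = -2$)
$V{\left(q,Z \right)} = q^{2}$ ($V{\left(q,Z \right)} = q q = q^{2}$)
$c{\left(N,Y \right)} = 4 + N$
$1 \left(-9\right) + c{\left(M - 5,V{\left(4,6 \right)} \right)} = 1 \left(-9\right) + \left(4 - 7\right) = -9 + \left(4 - 7\right) = -9 - 3 = -12$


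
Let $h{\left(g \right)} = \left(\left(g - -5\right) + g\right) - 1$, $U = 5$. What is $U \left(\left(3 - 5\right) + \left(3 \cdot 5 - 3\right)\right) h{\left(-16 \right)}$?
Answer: $-1400$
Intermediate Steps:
$h{\left(g \right)} = 4 + 2 g$ ($h{\left(g \right)} = \left(\left(g + 5\right) + g\right) - 1 = \left(\left(5 + g\right) + g\right) - 1 = \left(5 + 2 g\right) - 1 = 4 + 2 g$)
$U \left(\left(3 - 5\right) + \left(3 \cdot 5 - 3\right)\right) h{\left(-16 \right)} = 5 \left(\left(3 - 5\right) + \left(3 \cdot 5 - 3\right)\right) \left(4 + 2 \left(-16\right)\right) = 5 \left(-2 + \left(15 - 3\right)\right) \left(4 - 32\right) = 5 \left(-2 + 12\right) \left(-28\right) = 5 \cdot 10 \left(-28\right) = 50 \left(-28\right) = -1400$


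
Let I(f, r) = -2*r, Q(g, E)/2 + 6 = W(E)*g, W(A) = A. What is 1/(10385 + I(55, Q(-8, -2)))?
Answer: 1/10345 ≈ 9.6665e-5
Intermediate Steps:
Q(g, E) = -12 + 2*E*g (Q(g, E) = -12 + 2*(E*g) = -12 + 2*E*g)
1/(10385 + I(55, Q(-8, -2))) = 1/(10385 - 2*(-12 + 2*(-2)*(-8))) = 1/(10385 - 2*(-12 + 32)) = 1/(10385 - 2*20) = 1/(10385 - 40) = 1/10345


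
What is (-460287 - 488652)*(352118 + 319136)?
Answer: -636979099506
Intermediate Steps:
(-460287 - 488652)*(352118 + 319136) = -948939*671254 = -636979099506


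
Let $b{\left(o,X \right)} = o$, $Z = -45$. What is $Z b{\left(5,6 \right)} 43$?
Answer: $-9675$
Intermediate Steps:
$Z b{\left(5,6 \right)} 43 = \left(-45\right) 5 \cdot 43 = \left(-225\right) 43 = -9675$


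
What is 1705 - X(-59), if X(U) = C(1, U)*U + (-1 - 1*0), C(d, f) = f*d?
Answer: -1775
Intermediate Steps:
C(d, f) = d*f
X(U) = -1 + U² (X(U) = (1*U)*U + (-1 - 1*0) = U*U + (-1 + 0) = U² - 1 = -1 + U²)
1705 - X(-59) = 1705 - (-1 + (-59)²) = 1705 - (-1 + 3481) = 1705 - 1*3480 = 1705 - 3480 = -1775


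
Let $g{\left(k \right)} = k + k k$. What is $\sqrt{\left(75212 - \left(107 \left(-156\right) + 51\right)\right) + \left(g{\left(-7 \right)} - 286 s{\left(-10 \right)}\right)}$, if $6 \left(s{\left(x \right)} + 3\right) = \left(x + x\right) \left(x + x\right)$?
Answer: $\frac{\sqrt{663177}}{3} \approx 271.45$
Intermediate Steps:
$s{\left(x \right)} = -3 + \frac{2 x^{2}}{3}$ ($s{\left(x \right)} = -3 + \frac{\left(x + x\right) \left(x + x\right)}{6} = -3 + \frac{2 x 2 x}{6} = -3 + \frac{4 x^{2}}{6} = -3 + \frac{2 x^{2}}{3}$)
$g{\left(k \right)} = k + k^{2}$
$\sqrt{\left(75212 - \left(107 \left(-156\right) + 51\right)\right) + \left(g{\left(-7 \right)} - 286 s{\left(-10 \right)}\right)} = \sqrt{\left(75212 - \left(107 \left(-156\right) + 51\right)\right) - \left(7 \left(1 - 7\right) + 286 \left(-3 + \frac{2 \left(-10\right)^{2}}{3}\right)\right)} = \sqrt{\left(75212 - \left(-16692 + 51\right)\right) - \left(-42 + 286 \left(-3 + \frac{2}{3} \cdot 100\right)\right)} = \sqrt{\left(75212 - -16641\right) + \left(42 - 286 \left(-3 + \frac{200}{3}\right)\right)} = \sqrt{\left(75212 + 16641\right) + \left(42 - \frac{54626}{3}\right)} = \sqrt{91853 + \left(42 - \frac{54626}{3}\right)} = \sqrt{91853 - \frac{54500}{3}} = \sqrt{\frac{221059}{3}} = \frac{\sqrt{663177}}{3}$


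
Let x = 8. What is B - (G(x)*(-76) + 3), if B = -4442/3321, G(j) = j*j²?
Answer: 129212347/3321 ≈ 38908.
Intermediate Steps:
G(j) = j³
B = -4442/3321 (B = -4442*1/3321 = -4442/3321 ≈ -1.3375)
B - (G(x)*(-76) + 3) = -4442/3321 - (8³*(-76) + 3) = -4442/3321 - (512*(-76) + 3) = -4442/3321 - (-38912 + 3) = -4442/3321 - 1*(-38909) = -4442/3321 + 38909 = 129212347/3321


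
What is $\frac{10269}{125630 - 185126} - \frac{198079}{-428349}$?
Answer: $\frac{66542273}{229595064} \approx 0.28982$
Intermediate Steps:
$\frac{10269}{125630 - 185126} - \frac{198079}{-428349} = \frac{10269}{-59496} - - \frac{198079}{428349} = 10269 \left(- \frac{1}{59496}\right) + \frac{198079}{428349} = - \frac{3423}{19832} + \frac{198079}{428349} = \frac{66542273}{229595064}$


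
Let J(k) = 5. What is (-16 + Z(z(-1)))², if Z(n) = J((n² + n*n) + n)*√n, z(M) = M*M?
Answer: 121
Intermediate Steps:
z(M) = M²
Z(n) = 5*√n
(-16 + Z(z(-1)))² = (-16 + 5*√((-1)²))² = (-16 + 5*√1)² = (-16 + 5*1)² = (-16 + 5)² = (-11)² = 121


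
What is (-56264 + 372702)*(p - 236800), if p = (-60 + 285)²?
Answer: -58912844650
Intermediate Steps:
p = 50625 (p = 225² = 50625)
(-56264 + 372702)*(p - 236800) = (-56264 + 372702)*(50625 - 236800) = 316438*(-186175) = -58912844650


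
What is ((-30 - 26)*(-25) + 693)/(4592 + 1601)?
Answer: 2093/6193 ≈ 0.33796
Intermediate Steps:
((-30 - 26)*(-25) + 693)/(4592 + 1601) = (-56*(-25) + 693)/6193 = (1400 + 693)*(1/6193) = 2093*(1/6193) = 2093/6193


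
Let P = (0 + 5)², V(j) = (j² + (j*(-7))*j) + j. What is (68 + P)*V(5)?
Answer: -13485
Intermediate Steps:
V(j) = j - 6*j² (V(j) = (j² + (-7*j)*j) + j = (j² - 7*j²) + j = -6*j² + j = j - 6*j²)
P = 25 (P = 5² = 25)
(68 + P)*V(5) = (68 + 25)*(5*(1 - 6*5)) = 93*(5*(1 - 30)) = 93*(5*(-29)) = 93*(-145) = -13485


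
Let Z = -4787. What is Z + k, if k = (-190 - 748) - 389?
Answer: -6114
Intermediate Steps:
k = -1327 (k = -938 - 389 = -1327)
Z + k = -4787 - 1327 = -6114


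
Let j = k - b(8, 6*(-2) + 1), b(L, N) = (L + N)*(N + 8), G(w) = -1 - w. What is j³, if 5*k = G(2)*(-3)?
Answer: -46656/125 ≈ -373.25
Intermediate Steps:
b(L, N) = (8 + N)*(L + N) (b(L, N) = (L + N)*(8 + N) = (8 + N)*(L + N))
k = 9/5 (k = ((-1 - 1*2)*(-3))/5 = ((-1 - 2)*(-3))/5 = (-3*(-3))/5 = (⅕)*9 = 9/5 ≈ 1.8000)
j = -36/5 (j = 9/5 - ((6*(-2) + 1)² + 8*8 + 8*(6*(-2) + 1) + 8*(6*(-2) + 1)) = 9/5 - ((-12 + 1)² + 64 + 8*(-12 + 1) + 8*(-12 + 1)) = 9/5 - ((-11)² + 64 + 8*(-11) + 8*(-11)) = 9/5 - (121 + 64 - 88 - 88) = 9/5 - 1*9 = 9/5 - 9 = -36/5 ≈ -7.2000)
j³ = (-36/5)³ = -46656/125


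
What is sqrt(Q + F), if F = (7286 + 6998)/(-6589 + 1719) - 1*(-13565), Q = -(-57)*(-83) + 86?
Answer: 3*sqrt(5874588470)/2435 ≈ 94.430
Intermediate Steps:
Q = -4645 (Q = -57*83 + 86 = -4731 + 86 = -4645)
F = 33023633/2435 (F = 14284/(-4870) + 13565 = 14284*(-1/4870) + 13565 = -7142/2435 + 13565 = 33023633/2435 ≈ 13562.)
sqrt(Q + F) = sqrt(-4645 + 33023633/2435) = sqrt(21713058/2435) = 3*sqrt(5874588470)/2435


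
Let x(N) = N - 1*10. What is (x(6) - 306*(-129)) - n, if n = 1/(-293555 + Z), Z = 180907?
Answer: 4446216561/112648 ≈ 39470.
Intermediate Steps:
x(N) = -10 + N (x(N) = N - 10 = -10 + N)
n = -1/112648 (n = 1/(-293555 + 180907) = 1/(-112648) = -1/112648 ≈ -8.8772e-6)
(x(6) - 306*(-129)) - n = ((-10 + 6) - 306*(-129)) - 1*(-1/112648) = (-4 + 39474) + 1/112648 = 39470 + 1/112648 = 4446216561/112648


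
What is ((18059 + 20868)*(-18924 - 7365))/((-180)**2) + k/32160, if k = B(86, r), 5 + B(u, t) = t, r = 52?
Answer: -15236572073/482400 ≈ -31585.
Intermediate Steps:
B(u, t) = -5 + t
k = 47 (k = -5 + 52 = 47)
((18059 + 20868)*(-18924 - 7365))/((-180)**2) + k/32160 = ((18059 + 20868)*(-18924 - 7365))/((-180)**2) + 47/32160 = (38927*(-26289))/32400 + 47*(1/32160) = -1023351903*1/32400 + 47/32160 = -113705767/3600 + 47/32160 = -15236572073/482400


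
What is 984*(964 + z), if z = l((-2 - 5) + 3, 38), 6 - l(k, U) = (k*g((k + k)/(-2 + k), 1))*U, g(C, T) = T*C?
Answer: 1153904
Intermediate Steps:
g(C, T) = C*T
l(k, U) = 6 - 2*U*k²/(-2 + k) (l(k, U) = 6 - k*(((k + k)/(-2 + k))*1)*U = 6 - k*(((2*k)/(-2 + k))*1)*U = 6 - k*((2*k/(-2 + k))*1)*U = 6 - k*(2*k/(-2 + k))*U = 6 - 2*k²/(-2 + k)*U = 6 - 2*U*k²/(-2 + k))
z = 626/3 (z = 2*(-6 + 3*((-2 - 5) + 3) - 1*38*((-2 - 5) + 3)²)/(-2 + ((-2 - 5) + 3)) = 2*(-6 + 3*(-7 + 3) - 1*38*(-7 + 3)²)/(-2 + (-7 + 3)) = 2*(-6 + 3*(-4) - 1*38*(-4)²)/(-2 - 4) = 2*(-6 - 12 - 1*38*16)/(-6) = 2*(-⅙)*(-6 - 12 - 608) = 2*(-⅙)*(-626) = 626/3 ≈ 208.67)
984*(964 + z) = 984*(964 + 626/3) = 984*(3518/3) = 1153904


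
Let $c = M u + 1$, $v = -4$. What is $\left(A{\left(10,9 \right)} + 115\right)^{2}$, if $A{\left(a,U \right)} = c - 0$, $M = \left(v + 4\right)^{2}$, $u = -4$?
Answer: $13456$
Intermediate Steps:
$M = 0$ ($M = \left(-4 + 4\right)^{2} = 0^{2} = 0$)
$c = 1$ ($c = 0 \left(-4\right) + 1 = 0 + 1 = 1$)
$A{\left(a,U \right)} = 1$ ($A{\left(a,U \right)} = 1 - 0 = 1 + 0 = 1$)
$\left(A{\left(10,9 \right)} + 115\right)^{2} = \left(1 + 115\right)^{2} = 116^{2} = 13456$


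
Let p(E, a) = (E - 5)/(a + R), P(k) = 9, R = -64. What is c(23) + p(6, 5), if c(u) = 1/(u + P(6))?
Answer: 27/1888 ≈ 0.014301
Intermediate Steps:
p(E, a) = (-5 + E)/(-64 + a) (p(E, a) = (E - 5)/(a - 64) = (-5 + E)/(-64 + a))
c(u) = 1/(9 + u) (c(u) = 1/(u + 9) = 1/(9 + u))
c(23) + p(6, 5) = 1/(9 + 23) + (-5 + 6)/(-64 + 5) = 1/32 + 1/(-59) = 1/32 - 1/59*1 = 1/32 - 1/59 = 27/1888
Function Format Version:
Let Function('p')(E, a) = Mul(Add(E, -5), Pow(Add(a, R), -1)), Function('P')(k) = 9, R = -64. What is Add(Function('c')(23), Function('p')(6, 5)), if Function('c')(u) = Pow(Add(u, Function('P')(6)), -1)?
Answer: Rational(27, 1888) ≈ 0.014301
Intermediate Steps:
Function('p')(E, a) = Mul(Pow(Add(-64, a), -1), Add(-5, E)) (Function('p')(E, a) = Mul(Add(E, -5), Pow(Add(a, -64), -1)) = Mul(Add(-5, E), Pow(Add(-64, a), -1)) = Mul(Pow(Add(-64, a), -1), Add(-5, E)))
Function('c')(u) = Pow(Add(9, u), -1) (Function('c')(u) = Pow(Add(u, 9), -1) = Pow(Add(9, u), -1))
Add(Function('c')(23), Function('p')(6, 5)) = Add(Pow(Add(9, 23), -1), Mul(Pow(Add(-64, 5), -1), Add(-5, 6))) = Add(Pow(32, -1), Mul(Pow(-59, -1), 1)) = Add(Rational(1, 32), Mul(Rational(-1, 59), 1)) = Add(Rational(1, 32), Rational(-1, 59)) = Rational(27, 1888)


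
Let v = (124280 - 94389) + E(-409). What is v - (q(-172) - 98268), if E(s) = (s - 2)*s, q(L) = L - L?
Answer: 296258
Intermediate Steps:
q(L) = 0
E(s) = s*(-2 + s) (E(s) = (-2 + s)*s = s*(-2 + s))
v = 197990 (v = (124280 - 94389) - 409*(-2 - 409) = 29891 - 409*(-411) = 29891 + 168099 = 197990)
v - (q(-172) - 98268) = 197990 - (0 - 98268) = 197990 - 1*(-98268) = 197990 + 98268 = 296258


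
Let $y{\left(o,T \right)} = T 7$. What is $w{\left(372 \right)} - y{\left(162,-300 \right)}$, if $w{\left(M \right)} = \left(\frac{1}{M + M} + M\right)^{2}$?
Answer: $\frac{77763504961}{553536} \approx 1.4049 \cdot 10^{5}$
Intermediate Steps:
$y{\left(o,T \right)} = 7 T$
$w{\left(M \right)} = \left(M + \frac{1}{2 M}\right)^{2}$ ($w{\left(M \right)} = \left(\frac{1}{2 M} + M\right)^{2} = \left(M + \frac{1}{2 M}\right)^{2}$)
$w{\left(372 \right)} - y{\left(162,-300 \right)} = \frac{\left(1 + 2 \cdot 372^{2}\right)^{2}}{4 \cdot 138384} - 7 \left(-300\right) = \frac{1}{4} \cdot \frac{1}{138384} \left(1 + 2 \cdot 138384\right)^{2} - -2100 = \frac{1}{4} \cdot \frac{1}{138384} \left(1 + 276768\right)^{2} + 2100 = \frac{1}{4} \cdot \frac{1}{138384} \cdot 276769^{2} + 2100 = \frac{1}{4} \cdot \frac{1}{138384} \cdot 76601079361 + 2100 = \frac{76601079361}{553536} + 2100 = \frac{77763504961}{553536}$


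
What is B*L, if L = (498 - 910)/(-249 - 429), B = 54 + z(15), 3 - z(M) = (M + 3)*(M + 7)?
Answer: -206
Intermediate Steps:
z(M) = 3 - (3 + M)*(7 + M) (z(M) = 3 - (M + 3)*(M + 7) = 3 - (3 + M)*(7 + M))
B = -339 (B = 54 + (-18 - 1*15² - 10*15) = 54 + (-18 - 1*225 - 150) = 54 + (-18 - 225 - 150) = 54 - 393 = -339)
L = 206/339 (L = -412/(-678) = -412*(-1/678) = 206/339 ≈ 0.60767)
B*L = -339*206/339 = -206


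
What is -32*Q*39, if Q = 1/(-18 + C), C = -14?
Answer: 39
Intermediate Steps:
Q = -1/32 (Q = 1/(-18 - 14) = 1/(-32) = -1/32 ≈ -0.031250)
-32*Q*39 = -32*(-1/32)*39 = 1*39 = 39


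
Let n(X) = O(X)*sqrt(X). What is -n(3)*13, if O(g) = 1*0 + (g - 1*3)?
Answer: 0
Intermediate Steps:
O(g) = -3 + g (O(g) = 0 + (g - 3) = 0 + (-3 + g) = -3 + g)
n(X) = sqrt(X)*(-3 + X) (n(X) = (-3 + X)*sqrt(X) = sqrt(X)*(-3 + X))
-n(3)*13 = -sqrt(3)*(-3 + 3)*13 = -sqrt(3)*0*13 = -1*0*13 = 0*13 = 0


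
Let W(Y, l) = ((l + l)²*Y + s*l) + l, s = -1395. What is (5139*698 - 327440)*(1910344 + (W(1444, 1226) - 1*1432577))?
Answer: 28294917914817818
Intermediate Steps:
W(Y, l) = -1394*l + 4*Y*l² (W(Y, l) = ((l + l)²*Y - 1395*l) + l = ((2*l)²*Y - 1395*l) + l = ((4*l²)*Y - 1395*l) + l = (4*Y*l² - 1395*l) + l = (-1395*l + 4*Y*l²) + l = -1394*l + 4*Y*l²)
(5139*698 - 327440)*(1910344 + (W(1444, 1226) - 1*1432577)) = (5139*698 - 327440)*(1910344 + (2*1226*(-697 + 2*1444*1226) - 1*1432577)) = (3587022 - 327440)*(1910344 + (2*1226*(-697 + 3540688) - 1432577)) = 3259582*(1910344 + (2*1226*3539991 - 1432577)) = 3259582*(1910344 + (8680057932 - 1432577)) = 3259582*(1910344 + 8678625355) = 3259582*8680535699 = 28294917914817818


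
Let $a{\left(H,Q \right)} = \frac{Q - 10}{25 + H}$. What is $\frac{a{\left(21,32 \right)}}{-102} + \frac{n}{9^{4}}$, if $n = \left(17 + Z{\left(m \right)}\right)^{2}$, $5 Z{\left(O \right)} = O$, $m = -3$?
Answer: $\frac{4656743}{128267550} \approx 0.036305$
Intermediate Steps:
$Z{\left(O \right)} = \frac{O}{5}$
$a{\left(H,Q \right)} = \frac{-10 + Q}{25 + H}$
$n = \frac{6724}{25}$ ($n = \left(17 + \frac{1}{5} \left(-3\right)\right)^{2} = \left(17 - \frac{3}{5}\right)^{2} = \left(\frac{82}{5}\right)^{2} = \frac{6724}{25} \approx 268.96$)
$\frac{a{\left(21,32 \right)}}{-102} + \frac{n}{9^{4}} = \frac{\frac{1}{25 + 21} \left(-10 + 32\right)}{-102} + \frac{6724}{25 \cdot 9^{4}} = \frac{1}{46} \cdot 22 \left(- \frac{1}{102}\right) + \frac{6724}{25 \cdot 6561} = \frac{1}{46} \cdot 22 \left(- \frac{1}{102}\right) + \frac{6724}{25} \cdot \frac{1}{6561} = \frac{11}{23} \left(- \frac{1}{102}\right) + \frac{6724}{164025} = - \frac{11}{2346} + \frac{6724}{164025} = \frac{4656743}{128267550}$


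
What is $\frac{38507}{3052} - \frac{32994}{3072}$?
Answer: $\frac{104737}{55808} \approx 1.8767$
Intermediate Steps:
$\frac{38507}{3052} - \frac{32994}{3072} = 38507 \cdot \frac{1}{3052} - \frac{5499}{512} = \frac{5501}{436} - \frac{5499}{512} = \frac{104737}{55808}$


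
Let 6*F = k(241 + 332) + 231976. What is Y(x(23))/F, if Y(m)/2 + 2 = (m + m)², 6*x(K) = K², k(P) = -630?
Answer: 559646/347019 ≈ 1.6127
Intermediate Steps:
x(K) = K²/6
Y(m) = -4 + 8*m² (Y(m) = -4 + 2*(m + m)² = -4 + 2*(2*m)² = -4 + 2*(4*m²) = -4 + 8*m²)
F = 115673/3 (F = (-630 + 231976)/6 = (⅙)*231346 = 115673/3 ≈ 38558.)
Y(x(23))/F = (-4 + 8*((⅙)*23²)²)/(115673/3) = (-4 + 8*((⅙)*529)²)*(3/115673) = (-4 + 8*(529/6)²)*(3/115673) = (-4 + 8*(279841/36))*(3/115673) = (-4 + 559682/9)*(3/115673) = (559646/9)*(3/115673) = 559646/347019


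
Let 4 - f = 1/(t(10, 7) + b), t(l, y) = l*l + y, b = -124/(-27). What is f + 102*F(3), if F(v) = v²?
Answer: 2777959/3013 ≈ 921.99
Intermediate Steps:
b = 124/27 (b = -124*(-1/27) = 124/27 ≈ 4.5926)
t(l, y) = y + l² (t(l, y) = l² + y = y + l²)
f = 12025/3013 (f = 4 - 1/((7 + 10²) + 124/27) = 4 - 1/((7 + 100) + 124/27) = 4 - 1/(107 + 124/27) = 4 - 1/3013/27 = 4 - 1*27/3013 = 4 - 27/3013 = 12025/3013 ≈ 3.9910)
f + 102*F(3) = 12025/3013 + 102*3² = 12025/3013 + 102*9 = 12025/3013 + 918 = 2777959/3013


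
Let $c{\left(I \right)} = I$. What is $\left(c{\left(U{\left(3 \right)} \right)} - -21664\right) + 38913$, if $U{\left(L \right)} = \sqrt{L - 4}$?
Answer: $60577 + i \approx 60577.0 + 1.0 i$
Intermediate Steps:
$U{\left(L \right)} = \sqrt{-4 + L}$
$\left(c{\left(U{\left(3 \right)} \right)} - -21664\right) + 38913 = \left(\sqrt{-4 + 3} - -21664\right) + 38913 = \left(\sqrt{-1} + 21664\right) + 38913 = \left(i + 21664\right) + 38913 = \left(21664 + i\right) + 38913 = 60577 + i$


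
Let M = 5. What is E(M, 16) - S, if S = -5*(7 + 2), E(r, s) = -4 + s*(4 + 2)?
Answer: 137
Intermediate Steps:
E(r, s) = -4 + 6*s (E(r, s) = -4 + s*6 = -4 + 6*s)
S = -45 (S = -5*9 = -45)
E(M, 16) - S = (-4 + 6*16) - 1*(-45) = (-4 + 96) + 45 = 92 + 45 = 137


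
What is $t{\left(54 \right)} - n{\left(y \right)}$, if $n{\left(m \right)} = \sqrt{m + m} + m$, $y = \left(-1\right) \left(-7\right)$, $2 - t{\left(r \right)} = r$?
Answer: $-59 - \sqrt{14} \approx -62.742$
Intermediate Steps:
$t{\left(r \right)} = 2 - r$
$y = 7$
$n{\left(m \right)} = m + \sqrt{2} \sqrt{m}$ ($n{\left(m \right)} = \sqrt{2 m} + m = \sqrt{2} \sqrt{m} + m = m + \sqrt{2} \sqrt{m}$)
$t{\left(54 \right)} - n{\left(y \right)} = \left(2 - 54\right) - \left(7 + \sqrt{2} \sqrt{7}\right) = \left(2 - 54\right) - \left(7 + \sqrt{14}\right) = -52 - \left(7 + \sqrt{14}\right) = -59 - \sqrt{14}$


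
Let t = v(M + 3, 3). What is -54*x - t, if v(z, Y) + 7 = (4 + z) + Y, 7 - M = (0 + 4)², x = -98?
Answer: 5298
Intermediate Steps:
M = -9 (M = 7 - (0 + 4)² = 7 - 1*4² = 7 - 1*16 = 7 - 16 = -9)
v(z, Y) = -3 + Y + z (v(z, Y) = -7 + ((4 + z) + Y) = -7 + (4 + Y + z) = -3 + Y + z)
t = -6 (t = -3 + 3 + (-9 + 3) = -3 + 3 - 6 = -6)
-54*x - t = -54*(-98) - 1*(-6) = 5292 + 6 = 5298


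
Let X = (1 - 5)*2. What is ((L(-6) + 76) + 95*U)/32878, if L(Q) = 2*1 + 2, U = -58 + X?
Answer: -3095/16439 ≈ -0.18827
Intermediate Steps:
X = -8 (X = -4*2 = -8)
U = -66 (U = -58 - 8 = -66)
L(Q) = 4 (L(Q) = 2 + 2 = 4)
((L(-6) + 76) + 95*U)/32878 = ((4 + 76) + 95*(-66))/32878 = (80 - 6270)*(1/32878) = -6190*1/32878 = -3095/16439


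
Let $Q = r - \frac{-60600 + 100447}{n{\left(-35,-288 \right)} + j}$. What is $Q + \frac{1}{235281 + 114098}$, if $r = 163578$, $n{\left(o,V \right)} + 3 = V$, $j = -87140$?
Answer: $\frac{4996758352671166}{30546555349} \approx 1.6358 \cdot 10^{5}$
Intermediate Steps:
$n{\left(o,V \right)} = -3 + V$
$Q = \frac{14301827965}{87431}$ ($Q = 163578 - \frac{-60600 + 100447}{\left(-3 - 288\right) - 87140} = 163578 - \frac{39847}{-291 - 87140} = 163578 - \frac{39847}{-87431} = 163578 - 39847 \left(- \frac{1}{87431}\right) = 163578 - - \frac{39847}{87431} = 163578 + \frac{39847}{87431} = \frac{14301827965}{87431} \approx 1.6358 \cdot 10^{5}$)
$Q + \frac{1}{235281 + 114098} = \frac{14301827965}{87431} + \frac{1}{235281 + 114098} = \frac{14301827965}{87431} + \frac{1}{349379} = \frac{4996758352671166}{30546555349}$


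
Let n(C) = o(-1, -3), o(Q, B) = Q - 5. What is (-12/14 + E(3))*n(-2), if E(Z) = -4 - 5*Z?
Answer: 834/7 ≈ 119.14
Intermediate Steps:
o(Q, B) = -5 + Q
n(C) = -6 (n(C) = -5 - 1 = -6)
(-12/14 + E(3))*n(-2) = (-12/14 + (-4 - 5*3))*(-6) = (-12*1/14 + (-4 - 15))*(-6) = (-6/7 - 19)*(-6) = -139/7*(-6) = 834/7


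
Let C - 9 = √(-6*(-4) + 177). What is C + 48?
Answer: 57 + √201 ≈ 71.177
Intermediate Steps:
C = 9 + √201 (C = 9 + √(-6*(-4) + 177) = 9 + √(24 + 177) = 9 + √201 ≈ 23.177)
C + 48 = (9 + √201) + 48 = 57 + √201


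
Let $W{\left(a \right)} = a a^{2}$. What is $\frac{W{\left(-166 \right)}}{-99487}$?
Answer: $\frac{4574296}{99487} \approx 45.979$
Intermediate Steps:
$W{\left(a \right)} = a^{3}$
$\frac{W{\left(-166 \right)}}{-99487} = \frac{\left(-166\right)^{3}}{-99487} = \left(-4574296\right) \left(- \frac{1}{99487}\right) = \frac{4574296}{99487}$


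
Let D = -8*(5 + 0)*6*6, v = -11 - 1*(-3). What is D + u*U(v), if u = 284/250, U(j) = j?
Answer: -181136/125 ≈ -1449.1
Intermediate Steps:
v = -8 (v = -11 + 3 = -8)
u = 142/125 (u = 284*(1/250) = 142/125 ≈ 1.1360)
D = -1440 (D = -40*6*6 = -8*30*6 = -240*6 = -1440)
D + u*U(v) = -1440 + (142/125)*(-8) = -1440 - 1136/125 = -181136/125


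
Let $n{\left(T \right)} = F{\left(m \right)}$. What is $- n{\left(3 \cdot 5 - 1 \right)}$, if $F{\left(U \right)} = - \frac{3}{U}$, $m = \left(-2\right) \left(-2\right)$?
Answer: $\frac{3}{4} \approx 0.75$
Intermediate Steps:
$m = 4$
$n{\left(T \right)} = - \frac{3}{4}$
$- n{\left(3 \cdot 5 - 1 \right)} = \left(-1\right) \left(- \frac{3}{4}\right) = \frac{3}{4}$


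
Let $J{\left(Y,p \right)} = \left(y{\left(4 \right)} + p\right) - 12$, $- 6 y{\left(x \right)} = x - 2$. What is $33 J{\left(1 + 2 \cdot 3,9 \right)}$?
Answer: $-110$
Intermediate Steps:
$y{\left(x \right)} = \frac{1}{3} - \frac{x}{6}$ ($y{\left(x \right)} = - \frac{x - 2}{6} = - \frac{-2 + x}{6} = \frac{1}{3} - \frac{x}{6}$)
$J{\left(Y,p \right)} = - \frac{37}{3} + p$ ($J{\left(Y,p \right)} = \left(\left(\frac{1}{3} - \frac{2}{3}\right) + p\right) - 12 = \left(- \frac{1}{3} + p\right) - 12 = - \frac{37}{3} + p$)
$33 J{\left(1 + 2 \cdot 3,9 \right)} = 33 \left(- \frac{37}{3} + 9\right) = 33 \left(- \frac{10}{3}\right) = -110$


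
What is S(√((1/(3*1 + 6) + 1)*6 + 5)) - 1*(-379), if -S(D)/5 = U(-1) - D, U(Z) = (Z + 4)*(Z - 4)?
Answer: 454 + 5*√105/3 ≈ 471.08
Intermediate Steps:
U(Z) = (-4 + Z)*(4 + Z) (U(Z) = (4 + Z)*(-4 + Z) = (-4 + Z)*(4 + Z))
S(D) = 75 + 5*D (S(D) = -5*((-16 + (-1)²) - D) = -5*((-16 + 1) - D) = -5*(-15 - D) = 75 + 5*D)
S(√((1/(3*1 + 6) + 1)*6 + 5)) - 1*(-379) = (75 + 5*√((1/(3*1 + 6) + 1)*6 + 5)) - 1*(-379) = (75 + 5*√((1/(3 + 6) + 1)*6 + 5)) + 379 = (75 + 5*√((1/9 + 1)*6 + 5)) + 379 = (75 + 5*√((1*(⅑) + 1)*6 + 5)) + 379 = (75 + 5*√((⅑ + 1)*6 + 5)) + 379 = (75 + 5*√((10/9)*6 + 5)) + 379 = (75 + 5*√(20/3 + 5)) + 379 = (75 + 5*√(35/3)) + 379 = (75 + 5*(√105/3)) + 379 = (75 + 5*√105/3) + 379 = 454 + 5*√105/3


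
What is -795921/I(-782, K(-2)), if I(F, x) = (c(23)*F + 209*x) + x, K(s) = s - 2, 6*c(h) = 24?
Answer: 795921/3968 ≈ 200.58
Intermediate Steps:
c(h) = 4 (c(h) = (⅙)*24 = 4)
K(s) = -2 + s
I(F, x) = 4*F + 210*x (I(F, x) = (4*F + 209*x) + x = 4*F + 210*x)
-795921/I(-782, K(-2)) = -795921/(4*(-782) + 210*(-2 - 2)) = -795921/(-3128 + 210*(-4)) = -795921/(-3128 - 840) = -795921/(-3968) = -795921*(-1/3968) = 795921/3968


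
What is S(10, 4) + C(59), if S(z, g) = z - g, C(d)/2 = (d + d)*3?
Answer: 714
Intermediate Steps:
C(d) = 12*d (C(d) = 2*((d + d)*3) = 2*((2*d)*3) = 2*(6*d) = 12*d)
S(10, 4) + C(59) = (10 - 1*4) + 12*59 = (10 - 4) + 708 = 6 + 708 = 714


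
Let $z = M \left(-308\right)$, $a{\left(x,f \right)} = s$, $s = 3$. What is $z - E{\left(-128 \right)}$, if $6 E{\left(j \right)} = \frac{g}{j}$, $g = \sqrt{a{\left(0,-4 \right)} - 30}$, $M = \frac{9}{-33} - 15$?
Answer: $4704 + \frac{i \sqrt{3}}{256} \approx 4704.0 + 0.0067658 i$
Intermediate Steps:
$a{\left(x,f \right)} = 3$
$M = - \frac{168}{11}$ ($M = 9 \left(- \frac{1}{33}\right) - 15 = - \frac{3}{11} - 15 = - \frac{168}{11} \approx -15.273$)
$g = 3 i \sqrt{3}$ ($g = \sqrt{3 - 30} = \sqrt{-27} = 3 i \sqrt{3} \approx 5.1962 i$)
$E{\left(j \right)} = \frac{i \sqrt{3}}{2 j}$ ($E{\left(j \right)} = \frac{3 i \sqrt{3} \frac{1}{j}}{6} = \frac{i \sqrt{3}}{2 j}$)
$z = 4704$ ($z = \left(- \frac{168}{11}\right) \left(-308\right) = 4704$)
$z - E{\left(-128 \right)} = 4704 - \frac{i \sqrt{3}}{2 \left(-128\right)} = 4704 - \frac{1}{2} i \sqrt{3} \left(- \frac{1}{128}\right) = 4704 - - \frac{i \sqrt{3}}{256} = 4704 + \frac{i \sqrt{3}}{256}$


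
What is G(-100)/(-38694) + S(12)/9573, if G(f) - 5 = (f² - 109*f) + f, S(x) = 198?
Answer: -21278317/41157518 ≈ -0.51700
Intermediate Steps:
G(f) = 5 + f² - 108*f (G(f) = 5 + ((f² - 109*f) + f) = 5 + (f² - 108*f) = 5 + f² - 108*f)
G(-100)/(-38694) + S(12)/9573 = (5 + (-100)² - 108*(-100))/(-38694) + 198/9573 = (5 + 10000 + 10800)*(-1/38694) + 198*(1/9573) = 20805*(-1/38694) + 66/3191 = -6935/12898 + 66/3191 = -21278317/41157518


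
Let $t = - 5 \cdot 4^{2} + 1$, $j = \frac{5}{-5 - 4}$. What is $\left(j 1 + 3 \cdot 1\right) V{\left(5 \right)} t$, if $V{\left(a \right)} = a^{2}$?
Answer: $- \frac{43450}{9} \approx -4827.8$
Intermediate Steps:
$j = - \frac{5}{9}$ ($j = \frac{5}{-9} = 5 \left(- \frac{1}{9}\right) = - \frac{5}{9} \approx -0.55556$)
$t = -79$ ($t = \left(-5\right) 16 + 1 = -80 + 1 = -79$)
$\left(j 1 + 3 \cdot 1\right) V{\left(5 \right)} t = \left(\left(- \frac{5}{9}\right) 1 + 3 \cdot 1\right) 5^{2} \left(-79\right) = \left(- \frac{5}{9} + 3\right) 25 \left(-79\right) = \frac{22}{9} \cdot 25 \left(-79\right) = \frac{550}{9} \left(-79\right) = - \frac{43450}{9}$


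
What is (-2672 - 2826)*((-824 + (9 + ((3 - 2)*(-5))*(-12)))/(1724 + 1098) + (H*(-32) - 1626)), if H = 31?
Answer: 20311676499/1411 ≈ 1.4395e+7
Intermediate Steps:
(-2672 - 2826)*((-824 + (9 + ((3 - 2)*(-5))*(-12)))/(1724 + 1098) + (H*(-32) - 1626)) = (-2672 - 2826)*((-824 + (9 + ((3 - 2)*(-5))*(-12)))/(1724 + 1098) + (31*(-32) - 1626)) = -5498*((-824 + (9 + (1*(-5))*(-12)))/2822 + (-992 - 1626)) = -5498*((-824 + (9 - 5*(-12)))*(1/2822) - 2618) = -5498*((-824 + (9 + 60))*(1/2822) - 2618) = -5498*((-824 + 69)*(1/2822) - 2618) = -5498*(-755*1/2822 - 2618) = -5498*(-755/2822 - 2618) = -5498*(-7388751/2822) = 20311676499/1411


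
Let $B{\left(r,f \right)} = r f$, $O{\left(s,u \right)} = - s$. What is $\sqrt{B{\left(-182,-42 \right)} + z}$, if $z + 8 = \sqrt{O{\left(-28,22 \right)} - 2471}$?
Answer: $\sqrt{7636 + i \sqrt{2443}} \approx 87.385 + 0.2828 i$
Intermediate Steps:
$z = -8 + i \sqrt{2443}$ ($z = -8 + \sqrt{\left(-1\right) \left(-28\right) - 2471} = -8 + \sqrt{28 - 2471} = -8 + \sqrt{-2443} = -8 + i \sqrt{2443} \approx -8.0 + 49.427 i$)
$B{\left(r,f \right)} = f r$
$\sqrt{B{\left(-182,-42 \right)} + z} = \sqrt{\left(-42\right) \left(-182\right) - \left(8 - i \sqrt{2443}\right)} = \sqrt{7644 - \left(8 - i \sqrt{2443}\right)} = \sqrt{7636 + i \sqrt{2443}}$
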